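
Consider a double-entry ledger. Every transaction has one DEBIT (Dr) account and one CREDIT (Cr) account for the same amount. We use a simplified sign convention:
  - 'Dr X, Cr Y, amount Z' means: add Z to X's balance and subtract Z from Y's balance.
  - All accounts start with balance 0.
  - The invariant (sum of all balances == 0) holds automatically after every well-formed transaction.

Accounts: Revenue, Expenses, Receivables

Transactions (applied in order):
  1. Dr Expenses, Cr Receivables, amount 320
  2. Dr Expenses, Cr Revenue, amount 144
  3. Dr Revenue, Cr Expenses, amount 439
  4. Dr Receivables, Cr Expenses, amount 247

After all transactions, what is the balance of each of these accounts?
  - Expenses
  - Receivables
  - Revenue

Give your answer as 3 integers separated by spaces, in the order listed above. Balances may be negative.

Answer: -222 -73 295

Derivation:
After txn 1 (Dr Expenses, Cr Receivables, amount 320): Expenses=320 Receivables=-320
After txn 2 (Dr Expenses, Cr Revenue, amount 144): Expenses=464 Receivables=-320 Revenue=-144
After txn 3 (Dr Revenue, Cr Expenses, amount 439): Expenses=25 Receivables=-320 Revenue=295
After txn 4 (Dr Receivables, Cr Expenses, amount 247): Expenses=-222 Receivables=-73 Revenue=295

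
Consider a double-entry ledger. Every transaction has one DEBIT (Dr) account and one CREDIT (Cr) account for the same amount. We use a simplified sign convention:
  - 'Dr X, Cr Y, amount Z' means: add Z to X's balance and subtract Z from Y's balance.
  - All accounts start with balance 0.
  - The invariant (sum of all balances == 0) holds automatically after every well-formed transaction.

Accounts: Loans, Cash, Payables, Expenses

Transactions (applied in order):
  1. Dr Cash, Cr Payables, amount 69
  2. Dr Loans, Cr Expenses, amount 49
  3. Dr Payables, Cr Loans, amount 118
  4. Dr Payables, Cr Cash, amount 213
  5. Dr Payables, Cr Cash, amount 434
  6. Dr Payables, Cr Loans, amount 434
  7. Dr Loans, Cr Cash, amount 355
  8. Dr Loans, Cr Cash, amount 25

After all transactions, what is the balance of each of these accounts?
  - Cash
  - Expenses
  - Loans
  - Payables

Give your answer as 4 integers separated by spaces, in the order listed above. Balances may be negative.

Answer: -958 -49 -123 1130

Derivation:
After txn 1 (Dr Cash, Cr Payables, amount 69): Cash=69 Payables=-69
After txn 2 (Dr Loans, Cr Expenses, amount 49): Cash=69 Expenses=-49 Loans=49 Payables=-69
After txn 3 (Dr Payables, Cr Loans, amount 118): Cash=69 Expenses=-49 Loans=-69 Payables=49
After txn 4 (Dr Payables, Cr Cash, amount 213): Cash=-144 Expenses=-49 Loans=-69 Payables=262
After txn 5 (Dr Payables, Cr Cash, amount 434): Cash=-578 Expenses=-49 Loans=-69 Payables=696
After txn 6 (Dr Payables, Cr Loans, amount 434): Cash=-578 Expenses=-49 Loans=-503 Payables=1130
After txn 7 (Dr Loans, Cr Cash, amount 355): Cash=-933 Expenses=-49 Loans=-148 Payables=1130
After txn 8 (Dr Loans, Cr Cash, amount 25): Cash=-958 Expenses=-49 Loans=-123 Payables=1130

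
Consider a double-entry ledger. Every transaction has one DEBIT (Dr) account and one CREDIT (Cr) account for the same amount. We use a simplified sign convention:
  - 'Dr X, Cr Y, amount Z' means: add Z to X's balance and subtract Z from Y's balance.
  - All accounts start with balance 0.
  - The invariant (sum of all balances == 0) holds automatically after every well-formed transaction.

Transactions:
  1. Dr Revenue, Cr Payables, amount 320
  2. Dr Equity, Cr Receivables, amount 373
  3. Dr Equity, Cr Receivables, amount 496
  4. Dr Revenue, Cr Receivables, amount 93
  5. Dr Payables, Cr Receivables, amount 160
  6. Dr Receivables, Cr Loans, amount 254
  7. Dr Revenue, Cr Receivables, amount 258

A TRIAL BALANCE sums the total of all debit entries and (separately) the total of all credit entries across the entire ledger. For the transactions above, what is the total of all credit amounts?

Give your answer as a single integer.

Txn 1: credit+=320
Txn 2: credit+=373
Txn 3: credit+=496
Txn 4: credit+=93
Txn 5: credit+=160
Txn 6: credit+=254
Txn 7: credit+=258
Total credits = 1954

Answer: 1954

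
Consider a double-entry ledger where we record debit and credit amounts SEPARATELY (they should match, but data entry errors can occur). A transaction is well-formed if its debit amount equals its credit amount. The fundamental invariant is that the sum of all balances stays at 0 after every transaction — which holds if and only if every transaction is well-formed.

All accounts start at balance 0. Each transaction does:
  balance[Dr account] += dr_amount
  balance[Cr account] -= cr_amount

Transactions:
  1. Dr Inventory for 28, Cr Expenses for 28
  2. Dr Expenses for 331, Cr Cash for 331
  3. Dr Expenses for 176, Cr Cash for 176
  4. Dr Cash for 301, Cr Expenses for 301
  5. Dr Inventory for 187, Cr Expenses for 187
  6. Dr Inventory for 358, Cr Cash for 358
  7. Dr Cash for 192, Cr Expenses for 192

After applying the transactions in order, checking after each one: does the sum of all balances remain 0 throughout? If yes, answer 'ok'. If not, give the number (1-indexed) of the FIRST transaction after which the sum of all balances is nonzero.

Answer: ok

Derivation:
After txn 1: dr=28 cr=28 sum_balances=0
After txn 2: dr=331 cr=331 sum_balances=0
After txn 3: dr=176 cr=176 sum_balances=0
After txn 4: dr=301 cr=301 sum_balances=0
After txn 5: dr=187 cr=187 sum_balances=0
After txn 6: dr=358 cr=358 sum_balances=0
After txn 7: dr=192 cr=192 sum_balances=0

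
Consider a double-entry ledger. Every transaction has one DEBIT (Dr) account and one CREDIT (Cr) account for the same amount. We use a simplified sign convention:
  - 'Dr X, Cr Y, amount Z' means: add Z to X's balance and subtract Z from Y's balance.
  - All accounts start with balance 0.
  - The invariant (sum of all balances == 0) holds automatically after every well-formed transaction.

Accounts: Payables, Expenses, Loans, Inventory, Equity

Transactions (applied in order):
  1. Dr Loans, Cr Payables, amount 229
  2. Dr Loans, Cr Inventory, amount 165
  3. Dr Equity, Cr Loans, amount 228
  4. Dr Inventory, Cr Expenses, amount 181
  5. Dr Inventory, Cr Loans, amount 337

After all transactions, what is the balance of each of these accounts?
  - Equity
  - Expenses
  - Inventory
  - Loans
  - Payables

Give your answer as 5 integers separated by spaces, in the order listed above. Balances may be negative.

After txn 1 (Dr Loans, Cr Payables, amount 229): Loans=229 Payables=-229
After txn 2 (Dr Loans, Cr Inventory, amount 165): Inventory=-165 Loans=394 Payables=-229
After txn 3 (Dr Equity, Cr Loans, amount 228): Equity=228 Inventory=-165 Loans=166 Payables=-229
After txn 4 (Dr Inventory, Cr Expenses, amount 181): Equity=228 Expenses=-181 Inventory=16 Loans=166 Payables=-229
After txn 5 (Dr Inventory, Cr Loans, amount 337): Equity=228 Expenses=-181 Inventory=353 Loans=-171 Payables=-229

Answer: 228 -181 353 -171 -229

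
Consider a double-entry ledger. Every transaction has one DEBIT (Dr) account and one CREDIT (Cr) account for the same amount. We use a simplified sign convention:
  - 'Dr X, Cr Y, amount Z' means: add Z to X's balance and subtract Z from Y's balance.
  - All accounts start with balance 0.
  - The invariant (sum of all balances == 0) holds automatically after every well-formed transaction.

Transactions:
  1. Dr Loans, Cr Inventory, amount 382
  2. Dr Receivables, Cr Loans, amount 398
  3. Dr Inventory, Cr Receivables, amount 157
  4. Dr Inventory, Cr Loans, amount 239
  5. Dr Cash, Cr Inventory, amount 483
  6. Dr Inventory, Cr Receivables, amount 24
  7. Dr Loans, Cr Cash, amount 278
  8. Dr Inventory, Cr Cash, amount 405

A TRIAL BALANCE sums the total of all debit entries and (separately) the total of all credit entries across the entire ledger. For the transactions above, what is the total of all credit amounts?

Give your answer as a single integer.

Txn 1: credit+=382
Txn 2: credit+=398
Txn 3: credit+=157
Txn 4: credit+=239
Txn 5: credit+=483
Txn 6: credit+=24
Txn 7: credit+=278
Txn 8: credit+=405
Total credits = 2366

Answer: 2366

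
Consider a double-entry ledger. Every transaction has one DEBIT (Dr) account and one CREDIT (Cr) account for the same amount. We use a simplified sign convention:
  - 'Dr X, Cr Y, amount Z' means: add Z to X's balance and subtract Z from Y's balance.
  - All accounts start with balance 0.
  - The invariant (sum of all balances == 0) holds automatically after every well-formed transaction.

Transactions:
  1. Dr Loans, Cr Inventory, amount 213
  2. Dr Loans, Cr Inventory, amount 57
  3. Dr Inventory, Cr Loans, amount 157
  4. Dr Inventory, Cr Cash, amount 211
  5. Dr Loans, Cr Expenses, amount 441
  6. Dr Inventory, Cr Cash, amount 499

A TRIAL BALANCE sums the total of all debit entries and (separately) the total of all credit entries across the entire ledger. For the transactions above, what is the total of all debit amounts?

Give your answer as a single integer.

Answer: 1578

Derivation:
Txn 1: debit+=213
Txn 2: debit+=57
Txn 3: debit+=157
Txn 4: debit+=211
Txn 5: debit+=441
Txn 6: debit+=499
Total debits = 1578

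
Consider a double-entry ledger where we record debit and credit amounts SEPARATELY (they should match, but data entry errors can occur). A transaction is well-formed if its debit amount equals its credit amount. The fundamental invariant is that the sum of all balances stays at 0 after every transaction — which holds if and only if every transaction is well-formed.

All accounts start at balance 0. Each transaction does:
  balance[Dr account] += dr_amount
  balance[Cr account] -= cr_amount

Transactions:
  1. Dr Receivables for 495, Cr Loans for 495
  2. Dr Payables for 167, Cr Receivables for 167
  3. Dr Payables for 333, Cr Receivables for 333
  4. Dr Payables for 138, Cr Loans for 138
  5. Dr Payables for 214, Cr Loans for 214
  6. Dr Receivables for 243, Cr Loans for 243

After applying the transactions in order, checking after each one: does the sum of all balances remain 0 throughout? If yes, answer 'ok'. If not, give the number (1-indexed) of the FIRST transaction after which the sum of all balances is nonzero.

After txn 1: dr=495 cr=495 sum_balances=0
After txn 2: dr=167 cr=167 sum_balances=0
After txn 3: dr=333 cr=333 sum_balances=0
After txn 4: dr=138 cr=138 sum_balances=0
After txn 5: dr=214 cr=214 sum_balances=0
After txn 6: dr=243 cr=243 sum_balances=0

Answer: ok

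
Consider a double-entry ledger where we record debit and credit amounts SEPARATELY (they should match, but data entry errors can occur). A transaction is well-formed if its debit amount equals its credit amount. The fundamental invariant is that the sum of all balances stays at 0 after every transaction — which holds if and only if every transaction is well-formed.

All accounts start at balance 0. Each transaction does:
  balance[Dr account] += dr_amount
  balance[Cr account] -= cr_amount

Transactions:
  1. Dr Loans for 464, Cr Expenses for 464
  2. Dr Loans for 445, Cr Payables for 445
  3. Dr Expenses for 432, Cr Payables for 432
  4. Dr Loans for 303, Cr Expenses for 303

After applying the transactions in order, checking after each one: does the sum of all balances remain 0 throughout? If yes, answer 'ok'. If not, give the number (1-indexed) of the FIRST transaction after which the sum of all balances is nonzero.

After txn 1: dr=464 cr=464 sum_balances=0
After txn 2: dr=445 cr=445 sum_balances=0
After txn 3: dr=432 cr=432 sum_balances=0
After txn 4: dr=303 cr=303 sum_balances=0

Answer: ok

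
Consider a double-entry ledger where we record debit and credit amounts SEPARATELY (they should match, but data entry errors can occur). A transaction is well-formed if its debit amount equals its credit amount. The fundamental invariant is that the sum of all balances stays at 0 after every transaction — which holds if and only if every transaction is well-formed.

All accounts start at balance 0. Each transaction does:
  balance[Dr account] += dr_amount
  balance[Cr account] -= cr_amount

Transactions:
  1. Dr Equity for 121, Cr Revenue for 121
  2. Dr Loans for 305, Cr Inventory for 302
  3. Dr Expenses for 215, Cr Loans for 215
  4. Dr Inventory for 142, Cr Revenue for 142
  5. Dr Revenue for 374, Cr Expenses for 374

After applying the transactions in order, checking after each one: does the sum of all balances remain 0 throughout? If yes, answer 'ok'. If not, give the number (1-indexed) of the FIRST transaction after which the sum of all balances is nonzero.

Answer: 2

Derivation:
After txn 1: dr=121 cr=121 sum_balances=0
After txn 2: dr=305 cr=302 sum_balances=3
After txn 3: dr=215 cr=215 sum_balances=3
After txn 4: dr=142 cr=142 sum_balances=3
After txn 5: dr=374 cr=374 sum_balances=3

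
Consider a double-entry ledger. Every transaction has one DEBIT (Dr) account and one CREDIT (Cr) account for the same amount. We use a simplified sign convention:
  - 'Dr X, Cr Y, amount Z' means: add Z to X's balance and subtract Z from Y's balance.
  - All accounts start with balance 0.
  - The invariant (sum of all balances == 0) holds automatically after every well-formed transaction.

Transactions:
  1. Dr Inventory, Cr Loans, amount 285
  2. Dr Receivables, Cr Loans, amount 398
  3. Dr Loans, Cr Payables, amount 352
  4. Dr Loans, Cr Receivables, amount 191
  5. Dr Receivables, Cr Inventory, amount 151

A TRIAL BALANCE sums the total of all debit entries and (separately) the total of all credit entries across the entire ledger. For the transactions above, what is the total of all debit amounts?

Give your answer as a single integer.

Answer: 1377

Derivation:
Txn 1: debit+=285
Txn 2: debit+=398
Txn 3: debit+=352
Txn 4: debit+=191
Txn 5: debit+=151
Total debits = 1377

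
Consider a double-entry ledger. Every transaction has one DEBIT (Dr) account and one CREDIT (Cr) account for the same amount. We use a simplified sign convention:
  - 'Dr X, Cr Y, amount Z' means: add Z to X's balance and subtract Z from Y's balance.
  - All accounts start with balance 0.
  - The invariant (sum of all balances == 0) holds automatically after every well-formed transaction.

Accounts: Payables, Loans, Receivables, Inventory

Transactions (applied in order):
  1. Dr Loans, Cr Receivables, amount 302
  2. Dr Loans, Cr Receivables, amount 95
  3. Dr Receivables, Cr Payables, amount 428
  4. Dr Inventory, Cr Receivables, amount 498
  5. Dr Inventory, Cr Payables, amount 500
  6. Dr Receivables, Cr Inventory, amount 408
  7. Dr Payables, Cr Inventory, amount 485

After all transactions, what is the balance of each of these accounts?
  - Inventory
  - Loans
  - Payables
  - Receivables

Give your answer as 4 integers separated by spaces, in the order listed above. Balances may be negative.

After txn 1 (Dr Loans, Cr Receivables, amount 302): Loans=302 Receivables=-302
After txn 2 (Dr Loans, Cr Receivables, amount 95): Loans=397 Receivables=-397
After txn 3 (Dr Receivables, Cr Payables, amount 428): Loans=397 Payables=-428 Receivables=31
After txn 4 (Dr Inventory, Cr Receivables, amount 498): Inventory=498 Loans=397 Payables=-428 Receivables=-467
After txn 5 (Dr Inventory, Cr Payables, amount 500): Inventory=998 Loans=397 Payables=-928 Receivables=-467
After txn 6 (Dr Receivables, Cr Inventory, amount 408): Inventory=590 Loans=397 Payables=-928 Receivables=-59
After txn 7 (Dr Payables, Cr Inventory, amount 485): Inventory=105 Loans=397 Payables=-443 Receivables=-59

Answer: 105 397 -443 -59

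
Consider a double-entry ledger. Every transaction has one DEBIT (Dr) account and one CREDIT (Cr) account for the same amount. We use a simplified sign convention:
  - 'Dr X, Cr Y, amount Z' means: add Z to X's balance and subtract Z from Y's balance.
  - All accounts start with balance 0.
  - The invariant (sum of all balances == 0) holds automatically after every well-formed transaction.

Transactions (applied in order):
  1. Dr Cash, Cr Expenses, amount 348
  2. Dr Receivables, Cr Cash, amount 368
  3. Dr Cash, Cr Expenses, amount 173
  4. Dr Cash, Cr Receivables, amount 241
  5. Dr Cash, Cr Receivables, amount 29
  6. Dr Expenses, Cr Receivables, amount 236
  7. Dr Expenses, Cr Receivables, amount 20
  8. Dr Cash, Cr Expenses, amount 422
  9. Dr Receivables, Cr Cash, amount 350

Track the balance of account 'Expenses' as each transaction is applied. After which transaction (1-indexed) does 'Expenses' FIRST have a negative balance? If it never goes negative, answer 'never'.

Answer: 1

Derivation:
After txn 1: Expenses=-348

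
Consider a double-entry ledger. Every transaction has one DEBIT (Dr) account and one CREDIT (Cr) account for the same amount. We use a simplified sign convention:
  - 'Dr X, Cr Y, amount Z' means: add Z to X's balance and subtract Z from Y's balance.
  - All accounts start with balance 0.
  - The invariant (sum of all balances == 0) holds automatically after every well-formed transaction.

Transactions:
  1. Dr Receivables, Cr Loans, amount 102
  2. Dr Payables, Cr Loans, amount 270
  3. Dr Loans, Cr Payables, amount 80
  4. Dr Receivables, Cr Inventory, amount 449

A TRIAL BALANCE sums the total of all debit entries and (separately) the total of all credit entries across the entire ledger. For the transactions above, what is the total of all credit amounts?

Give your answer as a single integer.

Txn 1: credit+=102
Txn 2: credit+=270
Txn 3: credit+=80
Txn 4: credit+=449
Total credits = 901

Answer: 901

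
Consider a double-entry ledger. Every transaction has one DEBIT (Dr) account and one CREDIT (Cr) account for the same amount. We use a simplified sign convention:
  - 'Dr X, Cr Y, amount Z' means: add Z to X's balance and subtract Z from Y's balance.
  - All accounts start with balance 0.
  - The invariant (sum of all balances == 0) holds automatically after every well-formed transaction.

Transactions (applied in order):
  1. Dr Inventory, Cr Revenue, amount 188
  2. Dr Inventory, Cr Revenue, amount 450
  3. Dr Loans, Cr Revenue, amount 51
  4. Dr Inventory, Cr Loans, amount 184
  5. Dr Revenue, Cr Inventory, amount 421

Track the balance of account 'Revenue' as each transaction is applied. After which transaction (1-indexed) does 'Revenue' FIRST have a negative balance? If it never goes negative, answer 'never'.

After txn 1: Revenue=-188

Answer: 1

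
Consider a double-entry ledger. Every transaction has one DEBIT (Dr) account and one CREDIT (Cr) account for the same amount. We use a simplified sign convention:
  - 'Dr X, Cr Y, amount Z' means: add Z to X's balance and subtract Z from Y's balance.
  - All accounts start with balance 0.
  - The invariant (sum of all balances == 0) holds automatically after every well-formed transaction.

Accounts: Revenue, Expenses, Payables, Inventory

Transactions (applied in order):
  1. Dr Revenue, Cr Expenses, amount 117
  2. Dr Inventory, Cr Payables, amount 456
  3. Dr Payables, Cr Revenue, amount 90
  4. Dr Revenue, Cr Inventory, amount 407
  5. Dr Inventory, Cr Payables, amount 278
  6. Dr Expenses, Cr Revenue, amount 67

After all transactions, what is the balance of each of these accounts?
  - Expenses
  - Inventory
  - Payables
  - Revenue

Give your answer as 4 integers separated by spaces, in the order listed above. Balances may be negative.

Answer: -50 327 -644 367

Derivation:
After txn 1 (Dr Revenue, Cr Expenses, amount 117): Expenses=-117 Revenue=117
After txn 2 (Dr Inventory, Cr Payables, amount 456): Expenses=-117 Inventory=456 Payables=-456 Revenue=117
After txn 3 (Dr Payables, Cr Revenue, amount 90): Expenses=-117 Inventory=456 Payables=-366 Revenue=27
After txn 4 (Dr Revenue, Cr Inventory, amount 407): Expenses=-117 Inventory=49 Payables=-366 Revenue=434
After txn 5 (Dr Inventory, Cr Payables, amount 278): Expenses=-117 Inventory=327 Payables=-644 Revenue=434
After txn 6 (Dr Expenses, Cr Revenue, amount 67): Expenses=-50 Inventory=327 Payables=-644 Revenue=367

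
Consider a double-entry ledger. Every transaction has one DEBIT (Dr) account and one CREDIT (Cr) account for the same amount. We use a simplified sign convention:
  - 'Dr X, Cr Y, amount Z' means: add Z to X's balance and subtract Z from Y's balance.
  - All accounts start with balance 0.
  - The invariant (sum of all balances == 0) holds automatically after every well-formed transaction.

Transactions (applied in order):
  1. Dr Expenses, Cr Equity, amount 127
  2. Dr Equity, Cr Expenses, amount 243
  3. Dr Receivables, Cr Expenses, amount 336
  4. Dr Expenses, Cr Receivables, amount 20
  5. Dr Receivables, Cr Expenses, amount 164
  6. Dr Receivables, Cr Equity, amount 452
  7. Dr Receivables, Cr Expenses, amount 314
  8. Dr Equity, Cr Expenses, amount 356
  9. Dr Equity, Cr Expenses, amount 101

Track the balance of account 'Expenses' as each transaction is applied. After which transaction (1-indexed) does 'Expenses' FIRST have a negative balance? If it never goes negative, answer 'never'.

After txn 1: Expenses=127
After txn 2: Expenses=-116

Answer: 2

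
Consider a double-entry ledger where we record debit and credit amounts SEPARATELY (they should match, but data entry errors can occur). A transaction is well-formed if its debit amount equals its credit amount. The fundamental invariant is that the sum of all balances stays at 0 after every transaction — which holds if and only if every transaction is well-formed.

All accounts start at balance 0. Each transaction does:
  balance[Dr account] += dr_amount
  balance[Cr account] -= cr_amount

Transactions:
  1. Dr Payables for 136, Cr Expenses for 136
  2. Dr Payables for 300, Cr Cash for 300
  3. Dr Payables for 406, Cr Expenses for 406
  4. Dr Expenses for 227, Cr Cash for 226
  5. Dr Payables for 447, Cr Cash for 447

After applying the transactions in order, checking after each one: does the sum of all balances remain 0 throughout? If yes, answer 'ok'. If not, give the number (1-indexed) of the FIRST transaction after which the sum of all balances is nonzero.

After txn 1: dr=136 cr=136 sum_balances=0
After txn 2: dr=300 cr=300 sum_balances=0
After txn 3: dr=406 cr=406 sum_balances=0
After txn 4: dr=227 cr=226 sum_balances=1
After txn 5: dr=447 cr=447 sum_balances=1

Answer: 4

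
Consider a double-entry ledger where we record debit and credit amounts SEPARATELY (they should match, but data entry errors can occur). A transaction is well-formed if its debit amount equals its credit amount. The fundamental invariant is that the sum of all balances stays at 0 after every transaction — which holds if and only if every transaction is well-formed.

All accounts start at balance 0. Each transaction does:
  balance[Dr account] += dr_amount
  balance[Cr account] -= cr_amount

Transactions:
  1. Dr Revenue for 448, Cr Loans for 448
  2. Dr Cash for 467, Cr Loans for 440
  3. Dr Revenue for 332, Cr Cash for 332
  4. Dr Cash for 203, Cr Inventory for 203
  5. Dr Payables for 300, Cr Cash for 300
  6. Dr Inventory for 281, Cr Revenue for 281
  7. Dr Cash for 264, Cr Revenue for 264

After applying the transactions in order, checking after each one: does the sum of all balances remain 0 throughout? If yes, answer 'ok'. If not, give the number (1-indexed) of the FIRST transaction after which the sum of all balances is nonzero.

After txn 1: dr=448 cr=448 sum_balances=0
After txn 2: dr=467 cr=440 sum_balances=27
After txn 3: dr=332 cr=332 sum_balances=27
After txn 4: dr=203 cr=203 sum_balances=27
After txn 5: dr=300 cr=300 sum_balances=27
After txn 6: dr=281 cr=281 sum_balances=27
After txn 7: dr=264 cr=264 sum_balances=27

Answer: 2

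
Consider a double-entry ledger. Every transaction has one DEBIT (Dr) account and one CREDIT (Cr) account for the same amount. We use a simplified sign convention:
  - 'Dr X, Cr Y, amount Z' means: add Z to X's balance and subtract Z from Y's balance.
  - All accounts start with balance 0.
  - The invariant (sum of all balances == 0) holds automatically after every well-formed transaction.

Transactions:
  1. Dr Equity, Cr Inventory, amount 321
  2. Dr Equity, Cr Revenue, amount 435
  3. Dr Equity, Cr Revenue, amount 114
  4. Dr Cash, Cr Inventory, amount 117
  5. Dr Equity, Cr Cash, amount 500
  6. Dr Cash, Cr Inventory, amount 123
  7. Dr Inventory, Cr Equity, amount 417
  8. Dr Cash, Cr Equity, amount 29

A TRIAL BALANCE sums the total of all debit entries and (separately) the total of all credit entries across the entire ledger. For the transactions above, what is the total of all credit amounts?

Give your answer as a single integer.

Txn 1: credit+=321
Txn 2: credit+=435
Txn 3: credit+=114
Txn 4: credit+=117
Txn 5: credit+=500
Txn 6: credit+=123
Txn 7: credit+=417
Txn 8: credit+=29
Total credits = 2056

Answer: 2056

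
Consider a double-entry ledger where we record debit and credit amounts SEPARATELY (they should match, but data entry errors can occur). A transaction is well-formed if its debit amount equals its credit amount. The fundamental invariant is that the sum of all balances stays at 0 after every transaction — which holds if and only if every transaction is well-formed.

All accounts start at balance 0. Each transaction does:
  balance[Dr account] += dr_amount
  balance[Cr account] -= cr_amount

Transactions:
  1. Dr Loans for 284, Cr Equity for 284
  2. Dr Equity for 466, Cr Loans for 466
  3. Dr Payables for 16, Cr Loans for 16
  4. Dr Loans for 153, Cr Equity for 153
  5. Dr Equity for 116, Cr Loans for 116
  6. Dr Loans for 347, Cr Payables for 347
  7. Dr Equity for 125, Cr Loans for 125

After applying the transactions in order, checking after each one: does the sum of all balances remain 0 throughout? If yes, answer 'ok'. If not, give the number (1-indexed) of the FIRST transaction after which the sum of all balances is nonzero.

After txn 1: dr=284 cr=284 sum_balances=0
After txn 2: dr=466 cr=466 sum_balances=0
After txn 3: dr=16 cr=16 sum_balances=0
After txn 4: dr=153 cr=153 sum_balances=0
After txn 5: dr=116 cr=116 sum_balances=0
After txn 6: dr=347 cr=347 sum_balances=0
After txn 7: dr=125 cr=125 sum_balances=0

Answer: ok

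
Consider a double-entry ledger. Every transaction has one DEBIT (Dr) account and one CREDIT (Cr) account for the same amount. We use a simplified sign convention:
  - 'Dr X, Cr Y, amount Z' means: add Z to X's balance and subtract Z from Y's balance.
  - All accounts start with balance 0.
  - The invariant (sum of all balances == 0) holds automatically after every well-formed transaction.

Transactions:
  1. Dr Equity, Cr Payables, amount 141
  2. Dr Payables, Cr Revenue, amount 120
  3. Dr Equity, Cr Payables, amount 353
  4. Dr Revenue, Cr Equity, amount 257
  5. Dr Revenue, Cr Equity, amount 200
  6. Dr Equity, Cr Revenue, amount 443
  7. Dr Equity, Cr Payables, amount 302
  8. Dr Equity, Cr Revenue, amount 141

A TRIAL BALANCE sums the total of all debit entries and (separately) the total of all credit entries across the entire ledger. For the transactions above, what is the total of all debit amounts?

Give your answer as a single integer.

Txn 1: debit+=141
Txn 2: debit+=120
Txn 3: debit+=353
Txn 4: debit+=257
Txn 5: debit+=200
Txn 6: debit+=443
Txn 7: debit+=302
Txn 8: debit+=141
Total debits = 1957

Answer: 1957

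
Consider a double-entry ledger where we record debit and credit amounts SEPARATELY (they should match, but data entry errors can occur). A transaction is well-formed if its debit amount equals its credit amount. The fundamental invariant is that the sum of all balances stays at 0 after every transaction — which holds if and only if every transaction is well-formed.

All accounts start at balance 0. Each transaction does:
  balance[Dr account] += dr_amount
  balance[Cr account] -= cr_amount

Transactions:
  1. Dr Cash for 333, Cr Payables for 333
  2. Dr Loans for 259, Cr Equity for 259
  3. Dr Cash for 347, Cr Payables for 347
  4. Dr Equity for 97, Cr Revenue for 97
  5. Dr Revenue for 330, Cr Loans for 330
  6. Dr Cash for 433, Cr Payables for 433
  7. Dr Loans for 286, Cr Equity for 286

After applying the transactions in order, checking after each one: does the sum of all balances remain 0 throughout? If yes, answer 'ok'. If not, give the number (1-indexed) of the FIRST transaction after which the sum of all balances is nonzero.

Answer: ok

Derivation:
After txn 1: dr=333 cr=333 sum_balances=0
After txn 2: dr=259 cr=259 sum_balances=0
After txn 3: dr=347 cr=347 sum_balances=0
After txn 4: dr=97 cr=97 sum_balances=0
After txn 5: dr=330 cr=330 sum_balances=0
After txn 6: dr=433 cr=433 sum_balances=0
After txn 7: dr=286 cr=286 sum_balances=0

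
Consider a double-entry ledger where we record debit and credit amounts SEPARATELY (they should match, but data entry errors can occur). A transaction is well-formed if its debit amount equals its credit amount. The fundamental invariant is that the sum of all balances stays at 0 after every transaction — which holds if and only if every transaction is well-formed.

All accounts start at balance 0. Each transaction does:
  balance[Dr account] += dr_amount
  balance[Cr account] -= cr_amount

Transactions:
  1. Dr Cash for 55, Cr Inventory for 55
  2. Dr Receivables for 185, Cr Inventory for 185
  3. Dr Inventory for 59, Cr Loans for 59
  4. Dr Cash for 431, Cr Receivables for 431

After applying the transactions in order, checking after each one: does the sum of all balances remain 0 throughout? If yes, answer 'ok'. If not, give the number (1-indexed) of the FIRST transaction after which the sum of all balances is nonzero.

Answer: ok

Derivation:
After txn 1: dr=55 cr=55 sum_balances=0
After txn 2: dr=185 cr=185 sum_balances=0
After txn 3: dr=59 cr=59 sum_balances=0
After txn 4: dr=431 cr=431 sum_balances=0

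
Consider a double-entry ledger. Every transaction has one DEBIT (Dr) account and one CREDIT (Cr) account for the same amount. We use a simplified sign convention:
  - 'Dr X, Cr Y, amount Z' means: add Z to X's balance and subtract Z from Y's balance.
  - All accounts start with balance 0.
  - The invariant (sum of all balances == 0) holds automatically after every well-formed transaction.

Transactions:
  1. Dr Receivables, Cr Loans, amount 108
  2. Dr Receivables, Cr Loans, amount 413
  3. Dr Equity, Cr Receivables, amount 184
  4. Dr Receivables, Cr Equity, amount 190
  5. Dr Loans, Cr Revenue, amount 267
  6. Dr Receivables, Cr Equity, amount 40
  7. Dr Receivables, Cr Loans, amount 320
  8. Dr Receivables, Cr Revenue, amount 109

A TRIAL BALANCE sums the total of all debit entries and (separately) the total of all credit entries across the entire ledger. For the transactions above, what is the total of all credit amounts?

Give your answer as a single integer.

Answer: 1631

Derivation:
Txn 1: credit+=108
Txn 2: credit+=413
Txn 3: credit+=184
Txn 4: credit+=190
Txn 5: credit+=267
Txn 6: credit+=40
Txn 7: credit+=320
Txn 8: credit+=109
Total credits = 1631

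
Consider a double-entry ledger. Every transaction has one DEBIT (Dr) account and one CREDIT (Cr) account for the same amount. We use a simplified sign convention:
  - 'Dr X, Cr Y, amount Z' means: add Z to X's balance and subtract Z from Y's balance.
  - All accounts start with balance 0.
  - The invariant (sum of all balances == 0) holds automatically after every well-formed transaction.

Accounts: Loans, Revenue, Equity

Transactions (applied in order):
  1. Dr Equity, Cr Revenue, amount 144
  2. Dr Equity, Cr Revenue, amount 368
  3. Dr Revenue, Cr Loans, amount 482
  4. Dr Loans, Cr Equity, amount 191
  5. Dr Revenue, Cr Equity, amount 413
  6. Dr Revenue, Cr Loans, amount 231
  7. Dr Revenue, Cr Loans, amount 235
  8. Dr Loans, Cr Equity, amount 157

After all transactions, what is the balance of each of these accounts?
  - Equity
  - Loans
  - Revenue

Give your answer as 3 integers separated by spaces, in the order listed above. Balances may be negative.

Answer: -249 -600 849

Derivation:
After txn 1 (Dr Equity, Cr Revenue, amount 144): Equity=144 Revenue=-144
After txn 2 (Dr Equity, Cr Revenue, amount 368): Equity=512 Revenue=-512
After txn 3 (Dr Revenue, Cr Loans, amount 482): Equity=512 Loans=-482 Revenue=-30
After txn 4 (Dr Loans, Cr Equity, amount 191): Equity=321 Loans=-291 Revenue=-30
After txn 5 (Dr Revenue, Cr Equity, amount 413): Equity=-92 Loans=-291 Revenue=383
After txn 6 (Dr Revenue, Cr Loans, amount 231): Equity=-92 Loans=-522 Revenue=614
After txn 7 (Dr Revenue, Cr Loans, amount 235): Equity=-92 Loans=-757 Revenue=849
After txn 8 (Dr Loans, Cr Equity, amount 157): Equity=-249 Loans=-600 Revenue=849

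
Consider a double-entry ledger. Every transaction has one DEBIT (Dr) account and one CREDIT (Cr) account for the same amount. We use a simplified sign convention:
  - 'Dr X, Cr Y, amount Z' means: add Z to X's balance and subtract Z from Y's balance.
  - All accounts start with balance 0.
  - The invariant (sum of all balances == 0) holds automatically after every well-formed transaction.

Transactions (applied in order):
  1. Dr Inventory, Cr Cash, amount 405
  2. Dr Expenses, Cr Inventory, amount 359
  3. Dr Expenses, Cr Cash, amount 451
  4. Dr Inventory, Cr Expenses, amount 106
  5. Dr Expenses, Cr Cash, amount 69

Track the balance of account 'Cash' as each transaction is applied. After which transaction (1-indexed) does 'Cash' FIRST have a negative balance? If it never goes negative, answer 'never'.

Answer: 1

Derivation:
After txn 1: Cash=-405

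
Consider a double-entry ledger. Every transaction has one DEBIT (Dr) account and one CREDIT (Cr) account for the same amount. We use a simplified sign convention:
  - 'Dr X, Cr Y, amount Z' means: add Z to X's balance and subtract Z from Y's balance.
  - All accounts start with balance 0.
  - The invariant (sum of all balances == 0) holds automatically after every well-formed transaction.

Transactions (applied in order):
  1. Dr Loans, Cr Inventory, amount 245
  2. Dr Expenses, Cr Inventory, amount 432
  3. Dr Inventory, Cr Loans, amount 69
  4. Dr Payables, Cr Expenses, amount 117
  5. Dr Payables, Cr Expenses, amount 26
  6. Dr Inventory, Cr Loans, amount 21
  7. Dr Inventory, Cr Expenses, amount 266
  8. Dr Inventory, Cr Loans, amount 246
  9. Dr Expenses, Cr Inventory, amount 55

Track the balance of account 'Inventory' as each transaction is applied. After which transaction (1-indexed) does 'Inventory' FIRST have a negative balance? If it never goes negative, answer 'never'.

Answer: 1

Derivation:
After txn 1: Inventory=-245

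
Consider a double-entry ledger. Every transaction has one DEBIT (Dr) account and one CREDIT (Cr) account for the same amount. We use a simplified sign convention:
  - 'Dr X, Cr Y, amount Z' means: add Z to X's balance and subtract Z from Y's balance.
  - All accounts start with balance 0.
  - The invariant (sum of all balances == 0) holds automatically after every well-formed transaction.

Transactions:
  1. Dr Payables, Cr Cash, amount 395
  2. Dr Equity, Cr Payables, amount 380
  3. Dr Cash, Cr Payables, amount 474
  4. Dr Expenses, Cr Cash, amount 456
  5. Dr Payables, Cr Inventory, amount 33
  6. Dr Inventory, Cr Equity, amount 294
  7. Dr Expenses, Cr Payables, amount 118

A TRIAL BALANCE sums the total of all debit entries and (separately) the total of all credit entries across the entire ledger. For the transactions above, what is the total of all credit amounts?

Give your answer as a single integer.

Answer: 2150

Derivation:
Txn 1: credit+=395
Txn 2: credit+=380
Txn 3: credit+=474
Txn 4: credit+=456
Txn 5: credit+=33
Txn 6: credit+=294
Txn 7: credit+=118
Total credits = 2150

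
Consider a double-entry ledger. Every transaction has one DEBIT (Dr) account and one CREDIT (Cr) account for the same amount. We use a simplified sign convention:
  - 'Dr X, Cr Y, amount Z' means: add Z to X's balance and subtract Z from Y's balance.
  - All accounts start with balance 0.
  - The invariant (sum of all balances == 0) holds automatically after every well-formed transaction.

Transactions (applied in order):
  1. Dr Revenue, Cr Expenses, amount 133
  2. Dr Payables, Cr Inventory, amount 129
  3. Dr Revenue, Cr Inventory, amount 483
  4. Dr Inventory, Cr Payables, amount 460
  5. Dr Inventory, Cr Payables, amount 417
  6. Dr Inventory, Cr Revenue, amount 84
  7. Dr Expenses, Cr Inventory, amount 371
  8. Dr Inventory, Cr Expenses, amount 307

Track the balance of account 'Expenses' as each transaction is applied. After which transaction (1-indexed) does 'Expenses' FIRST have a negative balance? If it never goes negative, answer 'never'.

Answer: 1

Derivation:
After txn 1: Expenses=-133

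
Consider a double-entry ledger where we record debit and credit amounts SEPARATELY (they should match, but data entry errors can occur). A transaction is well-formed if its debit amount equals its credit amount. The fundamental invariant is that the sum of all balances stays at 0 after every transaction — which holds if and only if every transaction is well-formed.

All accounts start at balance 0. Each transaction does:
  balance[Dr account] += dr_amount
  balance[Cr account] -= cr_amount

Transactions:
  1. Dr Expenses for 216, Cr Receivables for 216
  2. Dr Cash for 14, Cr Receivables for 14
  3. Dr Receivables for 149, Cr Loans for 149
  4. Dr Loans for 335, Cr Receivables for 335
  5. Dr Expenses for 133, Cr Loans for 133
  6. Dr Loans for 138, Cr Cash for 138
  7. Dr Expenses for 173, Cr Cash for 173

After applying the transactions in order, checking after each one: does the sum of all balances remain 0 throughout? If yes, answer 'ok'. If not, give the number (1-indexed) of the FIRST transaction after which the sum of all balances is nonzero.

After txn 1: dr=216 cr=216 sum_balances=0
After txn 2: dr=14 cr=14 sum_balances=0
After txn 3: dr=149 cr=149 sum_balances=0
After txn 4: dr=335 cr=335 sum_balances=0
After txn 5: dr=133 cr=133 sum_balances=0
After txn 6: dr=138 cr=138 sum_balances=0
After txn 7: dr=173 cr=173 sum_balances=0

Answer: ok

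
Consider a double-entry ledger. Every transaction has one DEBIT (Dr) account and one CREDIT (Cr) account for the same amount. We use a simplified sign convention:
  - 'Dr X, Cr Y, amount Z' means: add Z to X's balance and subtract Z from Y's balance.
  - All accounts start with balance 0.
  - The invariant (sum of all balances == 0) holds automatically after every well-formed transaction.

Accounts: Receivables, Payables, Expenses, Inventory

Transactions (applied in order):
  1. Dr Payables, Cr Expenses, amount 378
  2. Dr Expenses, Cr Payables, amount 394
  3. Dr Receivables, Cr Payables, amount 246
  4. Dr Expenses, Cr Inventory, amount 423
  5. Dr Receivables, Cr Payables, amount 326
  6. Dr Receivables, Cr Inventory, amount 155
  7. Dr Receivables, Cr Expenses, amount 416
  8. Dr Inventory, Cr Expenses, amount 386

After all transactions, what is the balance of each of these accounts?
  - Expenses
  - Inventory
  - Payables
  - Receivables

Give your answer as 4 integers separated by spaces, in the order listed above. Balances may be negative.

Answer: -363 -192 -588 1143

Derivation:
After txn 1 (Dr Payables, Cr Expenses, amount 378): Expenses=-378 Payables=378
After txn 2 (Dr Expenses, Cr Payables, amount 394): Expenses=16 Payables=-16
After txn 3 (Dr Receivables, Cr Payables, amount 246): Expenses=16 Payables=-262 Receivables=246
After txn 4 (Dr Expenses, Cr Inventory, amount 423): Expenses=439 Inventory=-423 Payables=-262 Receivables=246
After txn 5 (Dr Receivables, Cr Payables, amount 326): Expenses=439 Inventory=-423 Payables=-588 Receivables=572
After txn 6 (Dr Receivables, Cr Inventory, amount 155): Expenses=439 Inventory=-578 Payables=-588 Receivables=727
After txn 7 (Dr Receivables, Cr Expenses, amount 416): Expenses=23 Inventory=-578 Payables=-588 Receivables=1143
After txn 8 (Dr Inventory, Cr Expenses, amount 386): Expenses=-363 Inventory=-192 Payables=-588 Receivables=1143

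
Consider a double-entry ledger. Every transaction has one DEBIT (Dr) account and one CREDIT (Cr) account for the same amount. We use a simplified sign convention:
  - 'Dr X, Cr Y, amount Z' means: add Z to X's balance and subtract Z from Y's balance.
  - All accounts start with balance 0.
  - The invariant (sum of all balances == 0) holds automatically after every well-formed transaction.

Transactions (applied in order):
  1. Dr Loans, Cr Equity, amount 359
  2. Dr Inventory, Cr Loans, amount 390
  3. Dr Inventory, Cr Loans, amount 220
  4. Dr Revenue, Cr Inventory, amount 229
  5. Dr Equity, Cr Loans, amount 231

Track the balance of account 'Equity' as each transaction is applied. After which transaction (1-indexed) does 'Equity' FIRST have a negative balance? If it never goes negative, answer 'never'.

Answer: 1

Derivation:
After txn 1: Equity=-359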